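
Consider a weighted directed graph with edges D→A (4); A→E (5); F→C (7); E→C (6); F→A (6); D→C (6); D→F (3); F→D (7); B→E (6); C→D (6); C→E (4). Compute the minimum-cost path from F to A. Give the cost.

6

Candidate routes:
F -> D -> A: 7 + 4 = 11
F -> A: 6
F -> C -> D -> A: 7 + 6 + 4 = 17
Shortest: 6.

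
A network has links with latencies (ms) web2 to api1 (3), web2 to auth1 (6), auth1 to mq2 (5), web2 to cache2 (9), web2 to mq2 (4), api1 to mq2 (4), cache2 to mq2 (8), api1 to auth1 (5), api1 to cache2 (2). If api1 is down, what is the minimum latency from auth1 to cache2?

Routes from auth1 to cache2 avoiding api1:
auth1→web2→mq2→cache2: 6 + 4 + 8 = 18
auth1→mq2→web2→cache2: 5 + 4 + 9 = 18
auth1→mq2→cache2: 5 + 8 = 13
auth1→web2→cache2: 6 + 9 = 15
Best route has total 13 ms.

13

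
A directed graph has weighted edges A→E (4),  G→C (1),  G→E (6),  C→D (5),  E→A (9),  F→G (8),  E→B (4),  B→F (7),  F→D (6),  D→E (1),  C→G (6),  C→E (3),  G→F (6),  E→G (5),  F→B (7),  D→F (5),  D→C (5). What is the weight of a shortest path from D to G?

Checking several routes:
D→C→E→G: 5 + 3 + 5 = 13
D→E→B→F→G: 1 + 4 + 7 + 8 = 20
D→F→G: 5 + 8 = 13
D→E→G: 1 + 5 = 6
D→C→G: 5 + 6 = 11
Best route has total 6.

6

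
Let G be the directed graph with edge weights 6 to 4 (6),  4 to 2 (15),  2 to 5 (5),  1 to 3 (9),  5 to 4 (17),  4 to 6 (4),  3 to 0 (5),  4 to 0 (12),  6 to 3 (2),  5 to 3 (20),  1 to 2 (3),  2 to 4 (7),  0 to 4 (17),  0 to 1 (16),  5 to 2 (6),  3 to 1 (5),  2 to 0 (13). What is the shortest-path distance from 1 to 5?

Candidate routes:
1-2-5: 3 + 5 = 8
1-3-0-4-2-5: 9 + 5 + 17 + 15 + 5 = 51
Best route has total 8.

8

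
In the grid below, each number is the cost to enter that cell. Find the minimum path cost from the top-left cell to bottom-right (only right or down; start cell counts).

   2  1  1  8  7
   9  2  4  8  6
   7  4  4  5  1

Best path: [0,0] -> [0,1] -> [0,2] -> [1,2] -> [2,2] -> [2,3] -> [2,4]
Cost: 2 + 1 + 1 + 4 + 4 + 5 + 1 = 18
For comparison, the top-then-right route costs 26.

18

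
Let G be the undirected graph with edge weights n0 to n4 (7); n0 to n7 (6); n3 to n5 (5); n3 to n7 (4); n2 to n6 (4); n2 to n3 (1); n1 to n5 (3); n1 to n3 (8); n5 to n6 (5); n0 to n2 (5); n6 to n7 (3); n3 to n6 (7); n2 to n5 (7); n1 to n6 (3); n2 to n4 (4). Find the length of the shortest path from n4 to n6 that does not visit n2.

A few of the n4→n6 routes:
n4 -> n0 -> n7 -> n3 -> n1 -> n6: 7 + 6 + 4 + 8 + 3 = 28
n4 -> n0 -> n7 -> n3 -> n5 -> n6: 7 + 6 + 4 + 5 + 5 = 27
n4 -> n0 -> n7 -> n3 -> n6: 7 + 6 + 4 + 7 = 24
n4 -> n0 -> n7 -> n3 -> n5 -> n1 -> n6: 7 + 6 + 4 + 5 + 3 + 3 = 28
n4 -> n0 -> n7 -> n6: 7 + 6 + 3 = 16
Shortest: 16.

16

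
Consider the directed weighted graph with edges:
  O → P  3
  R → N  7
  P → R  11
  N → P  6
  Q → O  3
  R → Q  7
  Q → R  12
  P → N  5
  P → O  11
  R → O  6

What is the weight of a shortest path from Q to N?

11

Paths from Q to N:
Q -> R -> O -> P -> N: 12 + 6 + 3 + 5 = 26
Q -> O -> P -> N: 3 + 3 + 5 = 11
Q -> O -> P -> R -> N: 3 + 3 + 11 + 7 = 24
Q -> R -> N: 12 + 7 = 19
The minimum is 11.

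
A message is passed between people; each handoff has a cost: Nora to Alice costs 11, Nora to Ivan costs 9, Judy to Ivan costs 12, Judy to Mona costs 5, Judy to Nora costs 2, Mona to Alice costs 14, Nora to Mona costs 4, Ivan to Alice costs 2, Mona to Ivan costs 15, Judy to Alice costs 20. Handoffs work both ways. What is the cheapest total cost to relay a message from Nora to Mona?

4

Some routes from Nora to Mona:
Nora-Ivan-Mona: 9 + 15 = 24
Nora-Mona: 4
Nora-Judy-Mona: 2 + 5 = 7
Shortest: 4.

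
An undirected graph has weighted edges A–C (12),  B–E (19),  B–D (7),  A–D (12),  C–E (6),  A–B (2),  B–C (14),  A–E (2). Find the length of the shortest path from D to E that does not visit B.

Candidate routes:
D → A → E: 12 + 2 = 14
D → A → C → E: 12 + 12 + 6 = 30
Best route has total 14.

14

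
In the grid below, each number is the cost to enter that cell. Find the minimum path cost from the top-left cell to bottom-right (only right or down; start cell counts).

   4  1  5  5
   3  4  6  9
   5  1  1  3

14

Best path: [0,0] [0,1] [1,1] [2,1] [2,2] [2,3]
Cost: 4 + 1 + 4 + 1 + 1 + 3 = 14
(Top row then right column would cost 27.)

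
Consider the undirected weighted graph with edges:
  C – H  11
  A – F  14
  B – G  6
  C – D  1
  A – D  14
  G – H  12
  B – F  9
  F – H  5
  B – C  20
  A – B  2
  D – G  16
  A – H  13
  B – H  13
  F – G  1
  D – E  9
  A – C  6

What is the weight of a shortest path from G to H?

6

A few of the G→H routes:
G -> F -> H: 1 + 5 = 6
G -> H: 12
G -> B -> H: 6 + 13 = 19
The minimum is 6.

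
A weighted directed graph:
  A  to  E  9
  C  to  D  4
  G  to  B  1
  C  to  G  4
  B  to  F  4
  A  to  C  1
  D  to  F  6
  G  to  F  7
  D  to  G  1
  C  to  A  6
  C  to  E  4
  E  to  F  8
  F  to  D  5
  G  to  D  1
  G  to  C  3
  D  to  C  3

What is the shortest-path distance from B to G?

10

Routes from B to G:
B-F-D-C-G: 4 + 5 + 3 + 4 = 16
B-F-D-G: 4 + 5 + 1 = 10
Best route has total 10.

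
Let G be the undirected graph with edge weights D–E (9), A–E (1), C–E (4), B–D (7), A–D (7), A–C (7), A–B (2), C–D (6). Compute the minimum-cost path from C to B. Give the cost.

A few of the C→B routes:
C → A → B: 7 + 2 = 9
C → E → A → B: 4 + 1 + 2 = 7
C → D → B: 6 + 7 = 13
C → D → A → B: 6 + 7 + 2 = 15
Shortest: 7.

7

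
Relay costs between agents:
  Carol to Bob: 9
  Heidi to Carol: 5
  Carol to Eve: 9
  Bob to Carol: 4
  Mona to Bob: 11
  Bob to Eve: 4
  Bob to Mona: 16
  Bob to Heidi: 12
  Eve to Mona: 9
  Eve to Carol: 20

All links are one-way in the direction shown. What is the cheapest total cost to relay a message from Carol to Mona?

18

Paths from Carol to Mona:
Carol → Bob → Mona: 9 + 16 = 25
Carol → Bob → Eve → Mona: 9 + 4 + 9 = 22
Carol → Eve → Mona: 9 + 9 = 18
Shortest: 18.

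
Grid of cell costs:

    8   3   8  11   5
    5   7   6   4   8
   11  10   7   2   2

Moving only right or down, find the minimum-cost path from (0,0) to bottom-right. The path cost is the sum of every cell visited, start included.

Path (0,0) (0,1) (1,1) (1,2) (1,3) (2,3) (2,4): 8 + 3 + 7 + 6 + 4 + 2 + 2 = 32.

32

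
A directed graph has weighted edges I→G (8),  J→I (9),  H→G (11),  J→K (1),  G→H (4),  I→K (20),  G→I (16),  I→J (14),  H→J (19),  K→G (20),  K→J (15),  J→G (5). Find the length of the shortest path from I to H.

Comparing a few candidate routes:
I - J - K - G - H: 14 + 1 + 20 + 4 = 39
I - J - G - H: 14 + 5 + 4 = 23
I - G - H: 8 + 4 = 12
Best route has total 12.

12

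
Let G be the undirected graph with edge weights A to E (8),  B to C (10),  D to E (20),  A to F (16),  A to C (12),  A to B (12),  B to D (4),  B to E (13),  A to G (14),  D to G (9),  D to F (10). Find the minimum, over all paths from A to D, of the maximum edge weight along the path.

12

Some routes from A to D:
A→F→D: max(16, 10) = 16
A→B→D: max(12, 4) = 12
A→E→D: max(8, 20) = 20
A→E→B→D: max(8, 13, 4) = 13
A→G→D: max(14, 9) = 14
A→C→B→D: max(12, 10, 4) = 12
Smallest bottleneck: 12.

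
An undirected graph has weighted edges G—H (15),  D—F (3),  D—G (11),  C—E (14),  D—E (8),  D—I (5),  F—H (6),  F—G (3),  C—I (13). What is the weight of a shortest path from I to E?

13

Paths from I to E:
I → D → E: 5 + 8 = 13
I → C → E: 13 + 14 = 27
Shortest: 13.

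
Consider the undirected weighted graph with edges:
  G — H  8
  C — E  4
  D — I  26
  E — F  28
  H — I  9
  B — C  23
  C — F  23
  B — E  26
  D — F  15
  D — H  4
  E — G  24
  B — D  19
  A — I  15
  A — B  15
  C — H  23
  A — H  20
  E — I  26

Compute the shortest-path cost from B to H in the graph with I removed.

23

A few of the B→H routes:
B -> A -> H: 15 + 20 = 35
B -> D -> H: 19 + 4 = 23
B -> E -> C -> H: 26 + 4 + 23 = 53
B -> C -> H: 23 + 23 = 46
Shortest: 23.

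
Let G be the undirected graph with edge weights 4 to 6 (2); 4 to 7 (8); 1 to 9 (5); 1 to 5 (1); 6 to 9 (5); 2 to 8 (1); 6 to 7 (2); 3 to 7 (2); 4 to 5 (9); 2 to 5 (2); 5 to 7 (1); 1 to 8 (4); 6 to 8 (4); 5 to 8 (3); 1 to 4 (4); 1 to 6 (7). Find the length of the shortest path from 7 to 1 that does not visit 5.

Checking several routes:
7 - 6 - 4 - 1: 2 + 2 + 4 = 8
7 - 6 - 1: 2 + 7 = 9
7 - 6 - 8 - 1: 2 + 4 + 4 = 10
7 - 4 - 6 - 1: 8 + 2 + 7 = 17
7 - 4 - 1: 8 + 4 = 12
7 - 6 - 9 - 1: 2 + 5 + 5 = 12
The minimum is 8.

8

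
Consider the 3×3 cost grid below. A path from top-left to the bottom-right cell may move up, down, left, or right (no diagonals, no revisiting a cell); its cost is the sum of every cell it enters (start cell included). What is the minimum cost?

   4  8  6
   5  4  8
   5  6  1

20

Best path: (0,0) → (1,0) → (1,1) → (2,1) → (2,2)
Cost: 4 + 5 + 4 + 6 + 1 = 20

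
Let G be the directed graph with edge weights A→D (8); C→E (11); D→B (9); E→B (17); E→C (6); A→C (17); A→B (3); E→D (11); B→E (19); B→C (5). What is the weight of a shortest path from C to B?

Routes from C to B:
C → E → D → B: 11 + 11 + 9 = 31
C → E → B: 11 + 17 = 28
Best route has total 28.

28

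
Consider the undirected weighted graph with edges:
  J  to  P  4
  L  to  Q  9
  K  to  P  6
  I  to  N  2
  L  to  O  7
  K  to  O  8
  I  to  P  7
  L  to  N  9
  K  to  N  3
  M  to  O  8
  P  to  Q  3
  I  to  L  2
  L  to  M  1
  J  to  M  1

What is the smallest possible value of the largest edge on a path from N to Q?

Some routes from N to Q:
N→I→L→O→K→P→Q: max(2, 2, 7, 8, 6, 3) = 8
N→I→P→Q: max(2, 7, 3) = 7
N→I→L→O→M→J→P→Q: max(2, 2, 7, 8, 1, 4, 3) = 8
N→K→P→Q: max(3, 6, 3) = 6
N→I→L→M→J→P→Q: max(2, 2, 1, 1, 4, 3) = 4
The minimum achievable maximum is 4.

4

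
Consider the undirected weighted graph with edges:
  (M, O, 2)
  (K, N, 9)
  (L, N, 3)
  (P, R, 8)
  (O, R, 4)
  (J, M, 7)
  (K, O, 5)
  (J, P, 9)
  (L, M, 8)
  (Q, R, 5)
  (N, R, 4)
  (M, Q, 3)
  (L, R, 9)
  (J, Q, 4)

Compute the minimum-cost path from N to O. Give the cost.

Comparing a few candidate routes:
N→K→O: 9 + 5 = 14
N→R→O: 4 + 4 = 8
N→L→M→O: 3 + 8 + 2 = 13
Best route has total 8.

8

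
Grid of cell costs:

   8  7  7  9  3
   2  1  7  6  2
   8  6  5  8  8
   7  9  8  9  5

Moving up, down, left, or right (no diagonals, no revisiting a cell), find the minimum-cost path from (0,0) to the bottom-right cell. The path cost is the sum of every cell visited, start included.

39

Cheapest: [0,0] → [1,0] → [1,1] → [1,2] → [1,3] → [1,4] → [2,4] → [3,4]
  8 + 2 + 1 + 7 + 6 + 2 + 8 + 5 = 39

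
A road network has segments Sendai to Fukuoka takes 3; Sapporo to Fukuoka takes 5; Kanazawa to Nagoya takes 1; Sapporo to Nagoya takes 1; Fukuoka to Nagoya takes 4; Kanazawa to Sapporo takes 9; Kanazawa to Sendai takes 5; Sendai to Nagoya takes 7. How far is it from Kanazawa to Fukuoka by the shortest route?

5

A few of the Kanazawa→Fukuoka routes:
Kanazawa - Sendai - Fukuoka: 5 + 3 = 8
Kanazawa - Nagoya - Sendai - Fukuoka: 1 + 7 + 3 = 11
Kanazawa - Nagoya - Fukuoka: 1 + 4 = 5
Kanazawa - Nagoya - Sapporo - Fukuoka: 1 + 1 + 5 = 7
Best route has total 5.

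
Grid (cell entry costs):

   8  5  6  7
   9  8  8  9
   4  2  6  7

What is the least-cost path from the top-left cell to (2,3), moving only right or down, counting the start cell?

36

Take (0,0) → (0,1) → (1,1) → (2,1) → (2,2) → (2,3) for a total of 8 + 5 + 8 + 2 + 6 + 7 = 36.
For comparison, the top-then-right route costs 42.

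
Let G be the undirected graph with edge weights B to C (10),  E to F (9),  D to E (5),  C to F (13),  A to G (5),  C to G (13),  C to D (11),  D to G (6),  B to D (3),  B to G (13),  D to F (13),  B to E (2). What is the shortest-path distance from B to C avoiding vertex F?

10

Some routes from B to C avoiding F:
B -> C: 10
B -> D -> G -> C: 3 + 6 + 13 = 22
B -> D -> C: 3 + 11 = 14
B -> E -> D -> C: 2 + 5 + 11 = 18
Shortest: 10.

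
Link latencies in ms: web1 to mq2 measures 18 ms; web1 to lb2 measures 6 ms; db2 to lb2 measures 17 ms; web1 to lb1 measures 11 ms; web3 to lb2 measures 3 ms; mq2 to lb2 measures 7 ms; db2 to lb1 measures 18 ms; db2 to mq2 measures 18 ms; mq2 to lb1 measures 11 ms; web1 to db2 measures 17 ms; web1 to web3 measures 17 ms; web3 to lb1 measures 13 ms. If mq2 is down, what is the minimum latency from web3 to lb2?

Comparing a few candidate routes:
web3 -> lb2: 3
web3 -> web1 -> lb2: 17 + 6 = 23
web3 -> lb1 -> web1 -> lb2: 13 + 11 + 6 = 30
Best route has total 3 ms.

3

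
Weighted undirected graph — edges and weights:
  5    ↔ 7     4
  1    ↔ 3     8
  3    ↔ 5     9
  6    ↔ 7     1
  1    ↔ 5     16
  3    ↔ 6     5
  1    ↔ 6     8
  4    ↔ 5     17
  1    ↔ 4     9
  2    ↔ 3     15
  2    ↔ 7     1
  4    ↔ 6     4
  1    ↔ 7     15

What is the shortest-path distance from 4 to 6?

Checking several routes:
4-1-6: 9 + 8 = 17
4-1-3-6: 9 + 8 + 5 = 22
4-6: 4
4-5-7-6: 17 + 4 + 1 = 22
Best route has total 4.

4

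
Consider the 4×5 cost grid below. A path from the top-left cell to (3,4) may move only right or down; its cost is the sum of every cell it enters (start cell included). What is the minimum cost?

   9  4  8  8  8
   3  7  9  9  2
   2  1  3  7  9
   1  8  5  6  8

One optimal route is (0,0) -> (1,0) -> (2,0) -> (2,1) -> (2,2) -> (3,2) -> (3,3) -> (3,4).
Its cost is 9 + 3 + 2 + 1 + 3 + 5 + 6 + 8 = 37.
For comparison, the top-then-right route costs 56.

37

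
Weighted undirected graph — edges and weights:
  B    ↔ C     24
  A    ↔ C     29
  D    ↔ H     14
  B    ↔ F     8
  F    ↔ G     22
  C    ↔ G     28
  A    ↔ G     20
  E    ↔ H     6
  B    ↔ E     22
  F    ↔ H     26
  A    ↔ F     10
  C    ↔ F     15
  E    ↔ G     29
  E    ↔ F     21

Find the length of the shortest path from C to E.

A few of the C→E routes:
C → F → E: 15 + 21 = 36
C → B → E: 24 + 22 = 46
C → F → H → E: 15 + 26 + 6 = 47
C → F → B → E: 15 + 8 + 22 = 45
Shortest: 36.

36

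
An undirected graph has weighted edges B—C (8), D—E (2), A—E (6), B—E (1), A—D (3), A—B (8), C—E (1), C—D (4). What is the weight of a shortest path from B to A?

A few of the B→A routes:
B→E→A: 1 + 6 = 7
B→E→C→D→A: 1 + 1 + 4 + 3 = 9
B→C→E→A: 8 + 1 + 6 = 15
B→E→D→A: 1 + 2 + 3 = 6
B→A: 8
B→C→E→D→A: 8 + 1 + 2 + 3 = 14
Shortest: 6.

6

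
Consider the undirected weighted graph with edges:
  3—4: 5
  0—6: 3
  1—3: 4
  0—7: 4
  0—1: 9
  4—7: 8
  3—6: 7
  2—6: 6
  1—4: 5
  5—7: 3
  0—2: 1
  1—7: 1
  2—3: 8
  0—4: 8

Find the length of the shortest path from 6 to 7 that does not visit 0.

12

Comparing a few candidate routes:
6 → 3 → 1 → 7: 7 + 4 + 1 = 12
6 → 2 → 3 → 1 → 7: 6 + 8 + 4 + 1 = 19
6 → 3 → 4 → 1 → 7: 7 + 5 + 5 + 1 = 18
The minimum is 12.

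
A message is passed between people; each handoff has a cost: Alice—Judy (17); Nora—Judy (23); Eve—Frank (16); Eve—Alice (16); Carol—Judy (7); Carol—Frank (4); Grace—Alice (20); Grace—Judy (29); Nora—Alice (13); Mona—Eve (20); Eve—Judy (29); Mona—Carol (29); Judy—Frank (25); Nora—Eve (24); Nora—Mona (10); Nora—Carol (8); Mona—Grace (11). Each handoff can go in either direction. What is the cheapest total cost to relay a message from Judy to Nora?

15

Checking several routes:
Judy -> Nora: 23
Judy -> Alice -> Nora: 17 + 13 = 30
Judy -> Carol -> Nora: 7 + 8 = 15
The minimum is 15.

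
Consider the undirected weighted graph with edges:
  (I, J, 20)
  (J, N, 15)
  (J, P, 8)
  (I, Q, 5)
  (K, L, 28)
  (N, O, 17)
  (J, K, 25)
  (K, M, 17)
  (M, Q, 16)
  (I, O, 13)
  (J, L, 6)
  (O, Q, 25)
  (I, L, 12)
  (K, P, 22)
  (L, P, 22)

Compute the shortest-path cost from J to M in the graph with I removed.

A few of the J→M routes:
J-L-K-M: 6 + 28 + 17 = 51
J-K-M: 25 + 17 = 42
J-P-K-M: 8 + 22 + 17 = 47
Shortest: 42.

42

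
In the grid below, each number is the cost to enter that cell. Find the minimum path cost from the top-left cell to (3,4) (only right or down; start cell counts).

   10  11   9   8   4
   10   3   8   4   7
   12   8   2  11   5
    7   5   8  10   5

52

Take r0c0 -> r1c0 -> r1c1 -> r1c2 -> r1c3 -> r1c4 -> r2c4 -> r3c4 for a total of 10 + 10 + 3 + 8 + 4 + 7 + 5 + 5 = 52.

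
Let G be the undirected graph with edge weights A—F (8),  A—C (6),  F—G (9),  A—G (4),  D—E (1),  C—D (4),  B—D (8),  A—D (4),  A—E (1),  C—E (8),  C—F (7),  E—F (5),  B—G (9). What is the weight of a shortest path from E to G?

5

A few of the E→G routes:
E → D → C → A → G: 1 + 4 + 6 + 4 = 15
E → F → G: 5 + 9 = 14
E → A → G: 1 + 4 = 5
E → D → A → G: 1 + 4 + 4 = 9
Best route has total 5.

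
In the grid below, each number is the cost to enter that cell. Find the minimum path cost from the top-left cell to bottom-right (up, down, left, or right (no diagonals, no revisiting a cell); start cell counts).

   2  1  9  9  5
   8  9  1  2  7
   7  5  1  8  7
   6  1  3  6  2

25

Take [0,0]→[0,1]→[0,2]→[1,2]→[2,2]→[3,2]→[3,3]→[3,4] for a total of 2 + 1 + 9 + 1 + 1 + 3 + 6 + 2 = 25.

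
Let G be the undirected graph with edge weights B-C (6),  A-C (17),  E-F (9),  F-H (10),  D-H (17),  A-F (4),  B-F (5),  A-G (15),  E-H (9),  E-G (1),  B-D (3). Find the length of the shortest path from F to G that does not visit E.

19

Routes from F to G avoiding E:
F-B-C-A-G: 5 + 6 + 17 + 15 = 43
F-A-G: 4 + 15 = 19
F-H-D-B-C-A-G: 10 + 17 + 3 + 6 + 17 + 15 = 68
Shortest: 19.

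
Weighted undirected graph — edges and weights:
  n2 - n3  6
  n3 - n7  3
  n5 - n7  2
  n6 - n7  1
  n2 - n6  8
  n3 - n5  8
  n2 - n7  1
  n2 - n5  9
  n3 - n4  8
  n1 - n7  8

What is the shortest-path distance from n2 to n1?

9

Paths from n2 to n1:
n2 - n7 - n1: 1 + 8 = 9
n2 - n3 - n7 - n1: 6 + 3 + 8 = 17
n2 - n3 - n5 - n7 - n1: 6 + 8 + 2 + 8 = 24
n2 - n5 - n3 - n7 - n1: 9 + 8 + 3 + 8 = 28
n2 - n6 - n7 - n1: 8 + 1 + 8 = 17
n2 - n5 - n7 - n1: 9 + 2 + 8 = 19
Shortest: 9.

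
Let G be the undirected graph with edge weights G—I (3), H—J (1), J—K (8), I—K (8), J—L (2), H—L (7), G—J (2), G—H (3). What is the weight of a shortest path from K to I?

Routes from K to I:
K -> J -> L -> H -> G -> I: 8 + 2 + 7 + 3 + 3 = 23
K -> J -> H -> G -> I: 8 + 1 + 3 + 3 = 15
K -> I: 8
K -> J -> G -> I: 8 + 2 + 3 = 13
Shortest: 8.

8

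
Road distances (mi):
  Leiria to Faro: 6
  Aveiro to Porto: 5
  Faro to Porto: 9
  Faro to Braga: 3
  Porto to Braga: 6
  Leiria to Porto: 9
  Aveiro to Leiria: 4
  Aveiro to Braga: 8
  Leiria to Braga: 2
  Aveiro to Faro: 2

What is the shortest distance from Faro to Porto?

7

Checking several routes:
Faro → Aveiro → Leiria → Braga → Porto: 2 + 4 + 2 + 6 = 14
Faro → Porto: 9
Faro → Aveiro → Porto: 2 + 5 = 7
Faro → Leiria → Braga → Porto: 6 + 2 + 6 = 14
Faro → Braga → Porto: 3 + 6 = 9
The minimum is 7 mi.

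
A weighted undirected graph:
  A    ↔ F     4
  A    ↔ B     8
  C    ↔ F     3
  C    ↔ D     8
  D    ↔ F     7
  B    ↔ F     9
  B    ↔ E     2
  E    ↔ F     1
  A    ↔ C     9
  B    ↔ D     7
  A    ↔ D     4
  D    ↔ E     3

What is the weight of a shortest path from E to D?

3

Some routes from E to D:
E - D: 3
E - F - A - D: 1 + 4 + 4 = 9
E - F - D: 1 + 7 = 8
E - F - C - D: 1 + 3 + 8 = 12
E - B - D: 2 + 7 = 9
Shortest: 3.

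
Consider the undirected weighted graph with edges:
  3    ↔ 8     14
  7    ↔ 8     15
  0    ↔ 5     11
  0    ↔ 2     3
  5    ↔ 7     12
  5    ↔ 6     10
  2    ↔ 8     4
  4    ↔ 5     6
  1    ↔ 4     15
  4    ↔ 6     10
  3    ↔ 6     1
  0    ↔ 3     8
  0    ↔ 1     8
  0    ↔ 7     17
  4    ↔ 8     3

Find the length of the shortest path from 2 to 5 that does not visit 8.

Candidate routes:
2 -> 0 -> 7 -> 5: 3 + 17 + 12 = 32
2 -> 0 -> 3 -> 6 -> 4 -> 5: 3 + 8 + 1 + 10 + 6 = 28
2 -> 0 -> 3 -> 6 -> 5: 3 + 8 + 1 + 10 = 22
2 -> 0 -> 5: 3 + 11 = 14
2 -> 0 -> 1 -> 4 -> 6 -> 5: 3 + 8 + 15 + 10 + 10 = 46
2 -> 0 -> 1 -> 4 -> 5: 3 + 8 + 15 + 6 = 32
The minimum is 14.

14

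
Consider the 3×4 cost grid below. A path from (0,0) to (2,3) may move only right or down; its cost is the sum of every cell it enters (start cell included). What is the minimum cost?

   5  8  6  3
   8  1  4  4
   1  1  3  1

Best path: [0,0] -> [0,1] -> [1,1] -> [2,1] -> [2,2] -> [2,3]
Cost: 5 + 8 + 1 + 1 + 3 + 1 = 19
(Top row then right column would cost 27.)

19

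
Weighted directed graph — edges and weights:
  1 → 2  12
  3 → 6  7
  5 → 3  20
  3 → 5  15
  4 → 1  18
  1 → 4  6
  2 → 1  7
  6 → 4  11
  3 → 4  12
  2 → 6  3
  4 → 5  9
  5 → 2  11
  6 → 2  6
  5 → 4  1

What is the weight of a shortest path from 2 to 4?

13

Candidate routes:
2-6-4: 3 + 11 = 14
2-1-4: 7 + 6 = 13
Best route has total 13.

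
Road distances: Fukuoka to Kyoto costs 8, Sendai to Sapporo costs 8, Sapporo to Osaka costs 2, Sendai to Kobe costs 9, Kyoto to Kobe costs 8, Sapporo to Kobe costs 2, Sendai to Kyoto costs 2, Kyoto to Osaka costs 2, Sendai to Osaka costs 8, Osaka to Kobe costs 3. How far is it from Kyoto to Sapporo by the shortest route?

4

Some routes from Kyoto to Sapporo:
Kyoto→Osaka→Kobe→Sapporo: 2 + 3 + 2 = 7
Kyoto→Kobe→Sapporo: 8 + 2 = 10
Kyoto→Osaka→Sapporo: 2 + 2 = 4
Kyoto→Sendai→Sapporo: 2 + 8 = 10
The minimum is 4.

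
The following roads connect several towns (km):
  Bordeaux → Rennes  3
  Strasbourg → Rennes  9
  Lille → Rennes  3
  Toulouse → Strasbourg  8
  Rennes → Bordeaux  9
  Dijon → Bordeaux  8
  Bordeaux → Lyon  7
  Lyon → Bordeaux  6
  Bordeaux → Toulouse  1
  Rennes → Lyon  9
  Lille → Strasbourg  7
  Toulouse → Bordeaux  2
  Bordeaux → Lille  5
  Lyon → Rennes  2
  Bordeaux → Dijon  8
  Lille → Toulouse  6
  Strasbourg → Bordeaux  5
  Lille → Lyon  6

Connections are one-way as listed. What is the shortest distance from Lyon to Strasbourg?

15

Paths from Lyon to Strasbourg:
Lyon-Rennes-Bordeaux-Toulouse-Strasbourg: 2 + 9 + 1 + 8 = 20
Lyon-Bordeaux-Lille-Toulouse-Strasbourg: 6 + 5 + 6 + 8 = 25
Lyon-Rennes-Bordeaux-Lille-Strasbourg: 2 + 9 + 5 + 7 = 23
Lyon-Bordeaux-Toulouse-Strasbourg: 6 + 1 + 8 = 15
Lyon-Rennes-Bordeaux-Lille-Toulouse-Strasbourg: 2 + 9 + 5 + 6 + 8 = 30
Lyon-Bordeaux-Lille-Strasbourg: 6 + 5 + 7 = 18
Best route has total 15 km.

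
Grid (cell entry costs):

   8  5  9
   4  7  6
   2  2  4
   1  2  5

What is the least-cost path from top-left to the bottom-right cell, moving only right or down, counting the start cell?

22

Cheapest: [0,0] -> [1,0] -> [2,0] -> [3,0] -> [3,1] -> [3,2]
  8 + 4 + 2 + 1 + 2 + 5 = 22
(Top row then right column would cost 37.)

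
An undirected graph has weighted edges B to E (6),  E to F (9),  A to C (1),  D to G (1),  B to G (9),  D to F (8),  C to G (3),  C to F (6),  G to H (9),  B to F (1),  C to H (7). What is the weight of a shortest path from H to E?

Checking several routes:
H - C - F - E: 7 + 6 + 9 = 22
H - G - D - F - B - E: 9 + 1 + 8 + 1 + 6 = 25
H - G - B - E: 9 + 9 + 6 = 24
H - C - F - B - E: 7 + 6 + 1 + 6 = 20
Shortest: 20.

20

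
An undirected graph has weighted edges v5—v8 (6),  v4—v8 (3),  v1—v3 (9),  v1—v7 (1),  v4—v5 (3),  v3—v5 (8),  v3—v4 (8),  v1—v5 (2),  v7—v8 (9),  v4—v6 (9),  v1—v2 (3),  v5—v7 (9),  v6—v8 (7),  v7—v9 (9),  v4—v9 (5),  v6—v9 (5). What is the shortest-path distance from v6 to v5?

A few of the v6→v5 routes:
v6-v4-v5: 9 + 3 = 12
v6-v8-v4-v5: 7 + 3 + 3 = 13
v6-v8-v5: 7 + 6 = 13
Best route has total 12.

12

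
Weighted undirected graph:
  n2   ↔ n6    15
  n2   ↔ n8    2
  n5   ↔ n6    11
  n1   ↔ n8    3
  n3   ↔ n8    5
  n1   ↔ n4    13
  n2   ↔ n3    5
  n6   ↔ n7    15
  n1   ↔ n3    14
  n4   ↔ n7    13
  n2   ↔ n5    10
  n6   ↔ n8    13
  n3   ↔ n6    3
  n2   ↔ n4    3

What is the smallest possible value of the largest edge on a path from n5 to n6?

Checking several routes:
n5-n2-n4-n1-n8-n3-n6: max(10, 3, 13, 3, 5, 3) = 13
n5-n6: max(11) = 11
n5-n2-n3-n6: max(10, 5, 3) = 10
n5-n2-n8-n3-n6: max(10, 2, 5, 3) = 10
n5-n2-n4-n1-n8-n6: max(10, 3, 13, 3, 13) = 13
The minimum achievable maximum is 10.

10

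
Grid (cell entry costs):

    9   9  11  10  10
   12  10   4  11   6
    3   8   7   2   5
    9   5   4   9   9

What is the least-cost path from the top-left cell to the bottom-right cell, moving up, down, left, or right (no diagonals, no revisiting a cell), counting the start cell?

55

Best path: [0,0]→[0,1]→[1,1]→[1,2]→[2,2]→[2,3]→[2,4]→[3,4]
Cost: 9 + 9 + 10 + 4 + 7 + 2 + 5 + 9 = 55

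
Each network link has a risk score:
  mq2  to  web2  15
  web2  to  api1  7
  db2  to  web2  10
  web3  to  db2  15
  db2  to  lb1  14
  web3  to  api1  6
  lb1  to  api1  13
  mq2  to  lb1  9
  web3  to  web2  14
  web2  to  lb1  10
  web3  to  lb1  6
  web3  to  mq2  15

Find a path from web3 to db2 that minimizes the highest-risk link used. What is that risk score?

A few of the web3→db2 routes:
web3-api1-web2-db2: max(6, 7, 10) = 10
web3-api1-lb1-web2-db2: max(6, 13, 10, 10) = 13
web3-lb1-web2-db2: max(6, 10, 10) = 10
The minimum achievable maximum is 10.

10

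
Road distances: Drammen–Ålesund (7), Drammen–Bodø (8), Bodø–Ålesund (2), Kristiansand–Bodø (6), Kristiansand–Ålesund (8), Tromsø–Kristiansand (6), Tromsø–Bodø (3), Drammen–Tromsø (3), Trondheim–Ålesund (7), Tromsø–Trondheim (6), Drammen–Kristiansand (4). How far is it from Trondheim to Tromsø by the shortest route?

Comparing a few candidate routes:
Trondheim -> Ålesund -> Drammen -> Tromsø: 7 + 7 + 3 = 17
Trondheim -> Tromsø: 6
Trondheim -> Ålesund -> Bodø -> Tromsø: 7 + 2 + 3 = 12
The minimum is 6.

6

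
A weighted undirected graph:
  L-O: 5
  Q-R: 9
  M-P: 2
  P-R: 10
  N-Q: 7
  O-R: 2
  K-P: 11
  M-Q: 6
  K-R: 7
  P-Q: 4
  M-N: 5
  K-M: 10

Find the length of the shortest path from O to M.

Comparing a few candidate routes:
O -> R -> P -> M: 2 + 10 + 2 = 14
O -> R -> Q -> P -> M: 2 + 9 + 4 + 2 = 17
O -> R -> Q -> M: 2 + 9 + 6 = 17
The minimum is 14.

14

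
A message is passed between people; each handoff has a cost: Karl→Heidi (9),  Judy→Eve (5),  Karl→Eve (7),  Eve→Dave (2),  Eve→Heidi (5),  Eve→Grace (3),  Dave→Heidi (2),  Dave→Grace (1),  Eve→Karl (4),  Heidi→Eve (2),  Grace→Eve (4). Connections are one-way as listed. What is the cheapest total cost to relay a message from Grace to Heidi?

8

Candidate routes:
Grace - Eve - Heidi: 4 + 5 = 9
Grace - Eve - Dave - Heidi: 4 + 2 + 2 = 8
Grace - Eve - Karl - Heidi: 4 + 4 + 9 = 17
The minimum is 8.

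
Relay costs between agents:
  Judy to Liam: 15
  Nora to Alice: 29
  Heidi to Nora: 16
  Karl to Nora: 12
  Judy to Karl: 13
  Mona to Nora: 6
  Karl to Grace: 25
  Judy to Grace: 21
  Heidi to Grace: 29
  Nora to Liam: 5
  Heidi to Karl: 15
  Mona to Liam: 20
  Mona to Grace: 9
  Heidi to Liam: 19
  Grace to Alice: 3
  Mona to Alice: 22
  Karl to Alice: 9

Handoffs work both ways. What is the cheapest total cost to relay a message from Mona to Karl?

Checking several routes:
Mona→Nora→Karl: 6 + 12 = 18
Mona→Grace→Karl: 9 + 25 = 34
Mona→Grace→Alice→Karl: 9 + 3 + 9 = 21
Mona→Nora→Heidi→Karl: 6 + 16 + 15 = 37
Mona→Alice→Karl: 22 + 9 = 31
Mona→Liam→Nora→Karl: 20 + 5 + 12 = 37
The minimum is 18.

18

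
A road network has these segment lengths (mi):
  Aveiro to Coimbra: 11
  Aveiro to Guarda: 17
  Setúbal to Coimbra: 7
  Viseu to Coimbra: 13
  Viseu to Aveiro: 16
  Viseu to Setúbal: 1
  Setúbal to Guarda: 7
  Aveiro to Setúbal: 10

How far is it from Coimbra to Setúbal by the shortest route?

7

Some routes from Coimbra to Setúbal:
Coimbra -> Aveiro -> Guarda -> Setúbal: 11 + 17 + 7 = 35
Coimbra -> Viseu -> Setúbal: 13 + 1 = 14
Coimbra -> Aveiro -> Setúbal: 11 + 10 = 21
Coimbra -> Aveiro -> Viseu -> Setúbal: 11 + 16 + 1 = 28
Coimbra -> Setúbal: 7
The minimum is 7 mi.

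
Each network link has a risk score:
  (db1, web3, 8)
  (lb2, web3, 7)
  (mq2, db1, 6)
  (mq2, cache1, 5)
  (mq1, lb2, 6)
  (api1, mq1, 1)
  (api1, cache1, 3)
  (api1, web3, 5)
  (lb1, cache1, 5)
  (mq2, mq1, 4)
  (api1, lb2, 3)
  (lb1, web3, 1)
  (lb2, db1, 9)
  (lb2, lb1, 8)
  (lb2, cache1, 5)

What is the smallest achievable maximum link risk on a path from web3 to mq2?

5

A few of the web3→mq2 routes:
web3 -> lb1 -> cache1 -> mq2: max(1, 5, 5) = 5
web3 -> lb1 -> cache1 -> api1 -> mq1 -> mq2: max(1, 5, 3, 1, 4) = 5
web3 -> lb1 -> cache1 -> lb2 -> api1 -> mq1 -> mq2: max(1, 5, 5, 3, 1, 4) = 5
web3 -> api1 -> lb2 -> cache1 -> mq2: max(5, 3, 5, 5) = 5
Best route has worst link 5.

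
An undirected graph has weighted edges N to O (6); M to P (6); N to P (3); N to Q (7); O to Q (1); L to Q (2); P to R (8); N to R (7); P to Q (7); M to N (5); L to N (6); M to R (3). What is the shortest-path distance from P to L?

Comparing a few candidate routes:
P-N-L: 3 + 6 = 9
P-N-Q-L: 3 + 7 + 2 = 12
P-N-O-Q-L: 3 + 6 + 1 + 2 = 12
P-Q-L: 7 + 2 = 9
Best route has total 9.

9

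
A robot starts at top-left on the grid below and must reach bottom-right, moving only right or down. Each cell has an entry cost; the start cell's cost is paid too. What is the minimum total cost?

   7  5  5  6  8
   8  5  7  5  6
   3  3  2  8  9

Path r0c0 → r0c1 → r1c1 → r2c1 → r2c2 → r2c3 → r2c4: 7 + 5 + 5 + 3 + 2 + 8 + 9 = 39.
(Top row then right column would cost 46.)

39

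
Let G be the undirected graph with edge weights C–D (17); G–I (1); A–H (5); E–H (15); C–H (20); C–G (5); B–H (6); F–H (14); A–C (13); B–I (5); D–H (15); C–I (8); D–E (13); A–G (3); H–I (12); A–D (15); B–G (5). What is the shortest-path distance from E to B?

21

Some routes from E to B:
E → H → A → G → B: 15 + 5 + 3 + 5 = 28
E → H → A → G → I → B: 15 + 5 + 3 + 1 + 5 = 29
E → H → B: 15 + 6 = 21
Shortest: 21.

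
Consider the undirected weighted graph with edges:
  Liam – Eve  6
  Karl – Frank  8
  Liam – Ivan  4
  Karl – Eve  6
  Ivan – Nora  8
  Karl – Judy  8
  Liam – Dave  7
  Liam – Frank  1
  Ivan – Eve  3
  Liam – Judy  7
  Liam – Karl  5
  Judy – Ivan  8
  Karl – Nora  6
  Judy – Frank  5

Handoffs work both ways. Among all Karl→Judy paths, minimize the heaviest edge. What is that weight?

5

Checking several routes:
Karl-Eve-Ivan-Liam-Frank-Judy: max(6, 3, 4, 1, 5) = 6
Karl-Liam-Frank-Judy: max(5, 1, 5) = 5
Karl-Eve-Liam-Frank-Judy: max(6, 6, 1, 5) = 6
The minimum achievable maximum is 5.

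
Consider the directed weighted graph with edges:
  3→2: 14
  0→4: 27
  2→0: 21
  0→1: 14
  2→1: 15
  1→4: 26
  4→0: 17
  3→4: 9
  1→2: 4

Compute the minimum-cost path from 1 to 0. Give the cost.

25

Routes from 1 to 0:
1 - 2 - 0: 4 + 21 = 25
1 - 4 - 0: 26 + 17 = 43
Shortest: 25.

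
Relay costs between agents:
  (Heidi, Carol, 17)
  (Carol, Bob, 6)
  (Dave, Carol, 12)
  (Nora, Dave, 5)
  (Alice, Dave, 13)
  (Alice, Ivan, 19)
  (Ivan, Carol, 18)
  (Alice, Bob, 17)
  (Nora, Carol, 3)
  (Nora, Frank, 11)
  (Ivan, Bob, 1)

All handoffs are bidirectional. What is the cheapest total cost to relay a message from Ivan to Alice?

18

Comparing a few candidate routes:
Ivan -> Alice: 19
Ivan -> Bob -> Alice: 1 + 17 = 18
Ivan -> Bob -> Carol -> Nora -> Dave -> Alice: 1 + 6 + 3 + 5 + 13 = 28
Best route has total 18.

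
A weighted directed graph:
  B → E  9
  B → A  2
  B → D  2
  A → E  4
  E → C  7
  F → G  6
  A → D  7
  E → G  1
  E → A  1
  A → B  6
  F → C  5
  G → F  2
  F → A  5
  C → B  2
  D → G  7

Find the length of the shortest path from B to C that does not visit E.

16

Paths from B to C avoiding E:
B → D → G → F → C: 2 + 7 + 2 + 5 = 16
B → A → D → G → F → C: 2 + 7 + 7 + 2 + 5 = 23
Best route has total 16.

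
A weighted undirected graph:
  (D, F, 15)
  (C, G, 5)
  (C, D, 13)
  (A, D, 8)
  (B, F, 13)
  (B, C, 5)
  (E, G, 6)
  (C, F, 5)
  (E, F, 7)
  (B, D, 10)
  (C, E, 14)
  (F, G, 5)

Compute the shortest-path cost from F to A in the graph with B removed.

23

Routes from F to A avoiding B:
F-E-G-C-D-A: 7 + 6 + 5 + 13 + 8 = 39
F-D-A: 15 + 8 = 23
F-E-C-D-A: 7 + 14 + 13 + 8 = 42
F-G-C-D-A: 5 + 5 + 13 + 8 = 31
F-G-E-C-D-A: 5 + 6 + 14 + 13 + 8 = 46
F-C-D-A: 5 + 13 + 8 = 26
Best route has total 23.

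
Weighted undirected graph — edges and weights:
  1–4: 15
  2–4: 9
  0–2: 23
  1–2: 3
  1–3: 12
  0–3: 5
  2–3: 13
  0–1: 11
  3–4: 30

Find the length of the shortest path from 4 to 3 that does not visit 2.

Candidate routes:
4 - 3: 30
4 - 1 - 3: 15 + 12 = 27
4 - 1 - 0 - 3: 15 + 11 + 5 = 31
Shortest: 27.

27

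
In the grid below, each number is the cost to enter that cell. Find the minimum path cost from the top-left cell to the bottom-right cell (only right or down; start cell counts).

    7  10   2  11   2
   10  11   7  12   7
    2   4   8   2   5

Best path: [0,0] → [1,0] → [2,0] → [2,1] → [2,2] → [2,3] → [2,4]
Cost: 7 + 10 + 2 + 4 + 8 + 2 + 5 = 38

38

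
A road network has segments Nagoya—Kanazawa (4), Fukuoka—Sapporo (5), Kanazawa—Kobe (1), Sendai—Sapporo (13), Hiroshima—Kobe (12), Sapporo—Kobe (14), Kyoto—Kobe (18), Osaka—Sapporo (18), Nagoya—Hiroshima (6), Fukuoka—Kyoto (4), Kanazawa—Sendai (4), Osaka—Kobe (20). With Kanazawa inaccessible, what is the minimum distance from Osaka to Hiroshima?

32

Routes from Osaka to Hiroshima avoiding Kanazawa:
Osaka→Kobe→Hiroshima: 20 + 12 = 32
Osaka→Sapporo→Fukuoka→Kyoto→Kobe→Hiroshima: 18 + 5 + 4 + 18 + 12 = 57
Osaka→Sapporo→Kobe→Hiroshima: 18 + 14 + 12 = 44
Shortest: 32 mi.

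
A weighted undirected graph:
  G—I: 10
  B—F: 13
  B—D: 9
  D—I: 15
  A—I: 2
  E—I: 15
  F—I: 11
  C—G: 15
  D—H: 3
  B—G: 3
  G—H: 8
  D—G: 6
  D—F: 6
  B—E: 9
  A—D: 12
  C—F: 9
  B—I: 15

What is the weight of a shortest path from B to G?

Comparing a few candidate routes:
B - G: 3
B - D - G: 9 + 6 = 15
B - D - H - G: 9 + 3 + 8 = 20
Shortest: 3.

3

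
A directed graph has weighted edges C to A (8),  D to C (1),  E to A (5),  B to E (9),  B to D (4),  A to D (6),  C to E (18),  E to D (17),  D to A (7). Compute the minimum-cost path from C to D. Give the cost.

14

Routes from C to D:
C - E - D: 18 + 17 = 35
C - A - D: 8 + 6 = 14
C - E - A - D: 18 + 5 + 6 = 29
Best route has total 14.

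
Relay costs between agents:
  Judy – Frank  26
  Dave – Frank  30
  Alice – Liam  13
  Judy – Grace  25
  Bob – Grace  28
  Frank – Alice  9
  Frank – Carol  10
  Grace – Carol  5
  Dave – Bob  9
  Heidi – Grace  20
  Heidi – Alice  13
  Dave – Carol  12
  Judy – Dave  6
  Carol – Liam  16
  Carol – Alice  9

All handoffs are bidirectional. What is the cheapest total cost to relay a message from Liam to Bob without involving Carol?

A few of the Liam→Bob routes:
Liam -> Alice -> Frank -> Dave -> Bob: 13 + 9 + 30 + 9 = 61
Liam -> Alice -> Frank -> Dave -> Judy -> Grace -> Bob: 13 + 9 + 30 + 6 + 25 + 28 = 111
Liam -> Alice -> Frank -> Judy -> Dave -> Bob: 13 + 9 + 26 + 6 + 9 = 63
Liam -> Alice -> Heidi -> Grace -> Judy -> Dave -> Bob: 13 + 13 + 20 + 25 + 6 + 9 = 86
Liam -> Alice -> Heidi -> Grace -> Bob: 13 + 13 + 20 + 28 = 74
Liam -> Alice -> Frank -> Judy -> Grace -> Bob: 13 + 9 + 26 + 25 + 28 = 101
Shortest: 61.

61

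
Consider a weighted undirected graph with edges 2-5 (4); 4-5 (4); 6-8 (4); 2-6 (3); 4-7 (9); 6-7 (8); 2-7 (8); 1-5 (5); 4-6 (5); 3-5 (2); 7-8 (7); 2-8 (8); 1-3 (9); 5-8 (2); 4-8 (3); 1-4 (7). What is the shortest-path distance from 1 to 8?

Checking several routes:
1 → 4 → 8: 7 + 3 = 10
1 → 5 → 4 → 8: 5 + 4 + 3 = 12
1 → 4 → 5 → 8: 7 + 4 + 2 = 13
1 → 5 → 8: 5 + 2 = 7
Shortest: 7.

7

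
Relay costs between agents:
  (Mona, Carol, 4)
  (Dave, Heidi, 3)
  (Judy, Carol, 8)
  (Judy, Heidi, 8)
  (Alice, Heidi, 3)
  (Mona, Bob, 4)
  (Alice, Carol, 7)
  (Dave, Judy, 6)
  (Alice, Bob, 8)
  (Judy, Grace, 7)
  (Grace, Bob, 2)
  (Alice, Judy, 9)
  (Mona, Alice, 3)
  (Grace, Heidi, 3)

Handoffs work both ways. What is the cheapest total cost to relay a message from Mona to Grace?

Some routes from Mona to Grace:
Mona - Alice - Bob - Grace: 3 + 8 + 2 = 13
Mona - Bob - Grace: 4 + 2 = 6
Mona - Alice - Heidi - Grace: 3 + 3 + 3 = 9
Shortest: 6.

6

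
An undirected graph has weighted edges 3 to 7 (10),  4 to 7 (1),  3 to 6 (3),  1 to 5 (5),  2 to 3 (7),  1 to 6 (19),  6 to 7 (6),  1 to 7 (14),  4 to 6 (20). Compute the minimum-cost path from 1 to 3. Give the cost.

22

Paths from 1 to 3:
1 -> 6 -> 7 -> 3: 19 + 6 + 10 = 35
1 -> 6 -> 3: 19 + 3 = 22
1 -> 7 -> 4 -> 6 -> 3: 14 + 1 + 20 + 3 = 38
1 -> 7 -> 3: 14 + 10 = 24
1 -> 7 -> 6 -> 3: 14 + 6 + 3 = 23
1 -> 6 -> 4 -> 7 -> 3: 19 + 20 + 1 + 10 = 50
Best route has total 22.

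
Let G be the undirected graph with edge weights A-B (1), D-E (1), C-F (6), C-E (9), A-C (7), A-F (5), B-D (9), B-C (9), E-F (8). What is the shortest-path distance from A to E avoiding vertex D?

13

Comparing a few candidate routes:
A → F → E: 5 + 8 = 13
A → C → F → E: 7 + 6 + 8 = 21
A → C → E: 7 + 9 = 16
A → F → C → E: 5 + 6 + 9 = 20
A → B → C → E: 1 + 9 + 9 = 19
Best route has total 13.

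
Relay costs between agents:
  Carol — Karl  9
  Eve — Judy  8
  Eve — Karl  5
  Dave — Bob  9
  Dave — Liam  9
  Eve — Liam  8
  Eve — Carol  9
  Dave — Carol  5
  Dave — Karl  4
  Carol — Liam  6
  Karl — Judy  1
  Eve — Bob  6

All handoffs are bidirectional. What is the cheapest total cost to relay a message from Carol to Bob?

14

A few of the Carol→Bob routes:
Carol → Karl → Eve → Bob: 9 + 5 + 6 = 20
Carol → Dave → Bob: 5 + 9 = 14
Carol → Eve → Bob: 9 + 6 = 15
Carol → Dave → Karl → Eve → Bob: 5 + 4 + 5 + 6 = 20
The minimum is 14.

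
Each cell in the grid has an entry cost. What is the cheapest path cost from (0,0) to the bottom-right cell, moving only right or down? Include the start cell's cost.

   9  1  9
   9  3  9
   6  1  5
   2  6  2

21

Cheapest: (0,0)→(0,1)→(1,1)→(2,1)→(2,2)→(3,2)
  9 + 1 + 3 + 1 + 5 + 2 = 21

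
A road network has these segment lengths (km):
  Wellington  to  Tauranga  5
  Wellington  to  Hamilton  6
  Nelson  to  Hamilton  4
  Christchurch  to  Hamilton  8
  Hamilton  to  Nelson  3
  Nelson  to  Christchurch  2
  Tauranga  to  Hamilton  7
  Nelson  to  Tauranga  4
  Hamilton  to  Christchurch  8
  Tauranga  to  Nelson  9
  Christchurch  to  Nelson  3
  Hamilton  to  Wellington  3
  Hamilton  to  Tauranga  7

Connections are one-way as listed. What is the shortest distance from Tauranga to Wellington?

Candidate routes:
Tauranga - Nelson - Hamilton - Wellington: 9 + 4 + 3 = 16
Tauranga - Nelson - Christchurch - Hamilton - Wellington: 9 + 2 + 8 + 3 = 22
Tauranga - Hamilton - Wellington: 7 + 3 = 10
Shortest: 10 km.

10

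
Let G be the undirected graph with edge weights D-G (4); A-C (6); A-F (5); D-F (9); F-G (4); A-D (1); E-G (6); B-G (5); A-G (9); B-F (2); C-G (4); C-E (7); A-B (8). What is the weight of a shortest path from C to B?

Checking several routes:
C -> A -> B: 6 + 8 = 14
C -> A -> D -> G -> B: 6 + 1 + 4 + 5 = 16
C -> G -> B: 4 + 5 = 9
C -> G -> F -> B: 4 + 4 + 2 = 10
C -> A -> F -> B: 6 + 5 + 2 = 13
Shortest: 9.

9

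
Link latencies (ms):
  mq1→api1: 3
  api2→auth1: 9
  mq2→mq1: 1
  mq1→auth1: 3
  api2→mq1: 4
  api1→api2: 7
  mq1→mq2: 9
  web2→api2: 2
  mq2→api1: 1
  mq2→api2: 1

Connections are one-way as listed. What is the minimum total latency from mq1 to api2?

Routes from mq1 to api2:
mq1→mq2→api1→api2: 9 + 1 + 7 = 17
mq1→api1→api2: 3 + 7 = 10
mq1→mq2→api2: 9 + 1 = 10
The minimum is 10 ms.

10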